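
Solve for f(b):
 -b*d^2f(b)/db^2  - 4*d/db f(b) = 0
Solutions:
 f(b) = C1 + C2/b^3


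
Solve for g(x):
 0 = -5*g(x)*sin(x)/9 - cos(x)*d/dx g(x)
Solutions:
 g(x) = C1*cos(x)^(5/9)


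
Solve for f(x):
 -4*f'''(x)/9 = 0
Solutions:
 f(x) = C1 + C2*x + C3*x^2


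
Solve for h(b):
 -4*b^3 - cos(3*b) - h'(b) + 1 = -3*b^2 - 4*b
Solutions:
 h(b) = C1 - b^4 + b^3 + 2*b^2 + b - sin(3*b)/3


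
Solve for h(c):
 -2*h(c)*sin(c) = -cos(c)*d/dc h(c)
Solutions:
 h(c) = C1/cos(c)^2


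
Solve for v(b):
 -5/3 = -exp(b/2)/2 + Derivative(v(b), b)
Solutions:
 v(b) = C1 - 5*b/3 + exp(b/2)


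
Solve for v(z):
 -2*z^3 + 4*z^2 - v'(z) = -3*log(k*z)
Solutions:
 v(z) = C1 - z^4/2 + 4*z^3/3 + 3*z*log(k*z) - 3*z


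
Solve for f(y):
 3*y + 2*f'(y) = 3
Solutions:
 f(y) = C1 - 3*y^2/4 + 3*y/2


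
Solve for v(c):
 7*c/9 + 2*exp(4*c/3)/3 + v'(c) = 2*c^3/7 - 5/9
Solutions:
 v(c) = C1 + c^4/14 - 7*c^2/18 - 5*c/9 - exp(4*c/3)/2


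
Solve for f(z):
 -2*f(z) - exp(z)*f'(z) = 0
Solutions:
 f(z) = C1*exp(2*exp(-z))


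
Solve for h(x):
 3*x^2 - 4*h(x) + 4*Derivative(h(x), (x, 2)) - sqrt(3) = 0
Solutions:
 h(x) = C1*exp(-x) + C2*exp(x) + 3*x^2/4 - sqrt(3)/4 + 3/2


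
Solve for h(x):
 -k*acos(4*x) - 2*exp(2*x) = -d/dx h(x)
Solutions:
 h(x) = C1 + k*(x*acos(4*x) - sqrt(1 - 16*x^2)/4) + exp(2*x)


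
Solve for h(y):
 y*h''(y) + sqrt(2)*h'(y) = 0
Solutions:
 h(y) = C1 + C2*y^(1 - sqrt(2))


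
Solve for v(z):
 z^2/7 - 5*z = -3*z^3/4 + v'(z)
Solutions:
 v(z) = C1 + 3*z^4/16 + z^3/21 - 5*z^2/2


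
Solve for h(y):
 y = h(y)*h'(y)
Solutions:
 h(y) = -sqrt(C1 + y^2)
 h(y) = sqrt(C1 + y^2)


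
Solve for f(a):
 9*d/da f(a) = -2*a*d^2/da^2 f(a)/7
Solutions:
 f(a) = C1 + C2/a^(61/2)


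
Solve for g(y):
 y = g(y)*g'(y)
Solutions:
 g(y) = -sqrt(C1 + y^2)
 g(y) = sqrt(C1 + y^2)


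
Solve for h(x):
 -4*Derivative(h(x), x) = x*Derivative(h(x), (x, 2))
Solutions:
 h(x) = C1 + C2/x^3


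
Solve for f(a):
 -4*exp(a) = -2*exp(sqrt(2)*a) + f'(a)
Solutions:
 f(a) = C1 - 4*exp(a) + sqrt(2)*exp(sqrt(2)*a)


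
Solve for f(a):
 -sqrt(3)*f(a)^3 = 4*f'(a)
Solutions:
 f(a) = -sqrt(2)*sqrt(-1/(C1 - sqrt(3)*a))
 f(a) = sqrt(2)*sqrt(-1/(C1 - sqrt(3)*a))


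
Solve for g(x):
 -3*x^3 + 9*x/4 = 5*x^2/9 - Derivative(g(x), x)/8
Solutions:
 g(x) = C1 + 6*x^4 + 40*x^3/27 - 9*x^2


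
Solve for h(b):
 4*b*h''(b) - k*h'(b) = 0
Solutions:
 h(b) = C1 + b^(re(k)/4 + 1)*(C2*sin(log(b)*Abs(im(k))/4) + C3*cos(log(b)*im(k)/4))


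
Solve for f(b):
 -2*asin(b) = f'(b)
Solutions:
 f(b) = C1 - 2*b*asin(b) - 2*sqrt(1 - b^2)


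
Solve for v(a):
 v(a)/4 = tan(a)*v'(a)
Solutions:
 v(a) = C1*sin(a)^(1/4)


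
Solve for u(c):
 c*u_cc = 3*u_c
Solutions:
 u(c) = C1 + C2*c^4


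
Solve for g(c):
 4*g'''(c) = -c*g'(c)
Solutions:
 g(c) = C1 + Integral(C2*airyai(-2^(1/3)*c/2) + C3*airybi(-2^(1/3)*c/2), c)


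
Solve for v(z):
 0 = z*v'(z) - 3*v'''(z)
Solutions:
 v(z) = C1 + Integral(C2*airyai(3^(2/3)*z/3) + C3*airybi(3^(2/3)*z/3), z)


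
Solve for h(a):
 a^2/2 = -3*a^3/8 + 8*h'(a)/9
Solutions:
 h(a) = C1 + 27*a^4/256 + 3*a^3/16


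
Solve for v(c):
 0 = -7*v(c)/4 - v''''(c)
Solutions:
 v(c) = (C1*sin(7^(1/4)*c/2) + C2*cos(7^(1/4)*c/2))*exp(-7^(1/4)*c/2) + (C3*sin(7^(1/4)*c/2) + C4*cos(7^(1/4)*c/2))*exp(7^(1/4)*c/2)


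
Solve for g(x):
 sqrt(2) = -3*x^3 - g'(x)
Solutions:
 g(x) = C1 - 3*x^4/4 - sqrt(2)*x


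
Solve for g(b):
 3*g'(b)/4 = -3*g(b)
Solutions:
 g(b) = C1*exp(-4*b)


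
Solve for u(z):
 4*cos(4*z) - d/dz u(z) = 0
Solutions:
 u(z) = C1 + sin(4*z)


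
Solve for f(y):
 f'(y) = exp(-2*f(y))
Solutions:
 f(y) = log(-sqrt(C1 + 2*y))
 f(y) = log(C1 + 2*y)/2


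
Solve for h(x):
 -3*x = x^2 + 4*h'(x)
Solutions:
 h(x) = C1 - x^3/12 - 3*x^2/8


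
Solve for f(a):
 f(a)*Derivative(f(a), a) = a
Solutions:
 f(a) = -sqrt(C1 + a^2)
 f(a) = sqrt(C1 + a^2)


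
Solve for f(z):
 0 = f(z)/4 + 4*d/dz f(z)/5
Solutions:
 f(z) = C1*exp(-5*z/16)


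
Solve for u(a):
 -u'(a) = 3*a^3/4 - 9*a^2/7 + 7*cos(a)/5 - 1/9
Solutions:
 u(a) = C1 - 3*a^4/16 + 3*a^3/7 + a/9 - 7*sin(a)/5


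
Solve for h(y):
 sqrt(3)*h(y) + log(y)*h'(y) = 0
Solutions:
 h(y) = C1*exp(-sqrt(3)*li(y))


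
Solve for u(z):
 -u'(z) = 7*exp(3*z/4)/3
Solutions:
 u(z) = C1 - 28*exp(3*z/4)/9


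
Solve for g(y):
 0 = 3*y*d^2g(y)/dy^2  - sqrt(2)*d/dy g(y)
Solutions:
 g(y) = C1 + C2*y^(sqrt(2)/3 + 1)


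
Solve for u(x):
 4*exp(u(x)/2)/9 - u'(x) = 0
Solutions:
 u(x) = 2*log(-1/(C1 + 4*x)) + 2*log(18)


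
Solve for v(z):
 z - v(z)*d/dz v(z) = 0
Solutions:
 v(z) = -sqrt(C1 + z^2)
 v(z) = sqrt(C1 + z^2)


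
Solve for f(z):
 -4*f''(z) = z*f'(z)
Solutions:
 f(z) = C1 + C2*erf(sqrt(2)*z/4)


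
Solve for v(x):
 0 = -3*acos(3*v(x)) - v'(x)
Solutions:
 Integral(1/acos(3*_y), (_y, v(x))) = C1 - 3*x


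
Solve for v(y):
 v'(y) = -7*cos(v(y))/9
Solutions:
 7*y/9 - log(sin(v(y)) - 1)/2 + log(sin(v(y)) + 1)/2 = C1


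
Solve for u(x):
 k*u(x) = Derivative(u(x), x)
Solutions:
 u(x) = C1*exp(k*x)


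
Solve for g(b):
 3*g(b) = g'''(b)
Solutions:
 g(b) = C3*exp(3^(1/3)*b) + (C1*sin(3^(5/6)*b/2) + C2*cos(3^(5/6)*b/2))*exp(-3^(1/3)*b/2)


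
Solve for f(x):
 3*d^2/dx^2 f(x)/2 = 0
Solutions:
 f(x) = C1 + C2*x


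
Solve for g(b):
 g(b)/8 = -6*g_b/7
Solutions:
 g(b) = C1*exp(-7*b/48)


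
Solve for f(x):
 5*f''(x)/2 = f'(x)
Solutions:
 f(x) = C1 + C2*exp(2*x/5)


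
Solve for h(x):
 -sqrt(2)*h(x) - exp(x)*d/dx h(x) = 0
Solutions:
 h(x) = C1*exp(sqrt(2)*exp(-x))


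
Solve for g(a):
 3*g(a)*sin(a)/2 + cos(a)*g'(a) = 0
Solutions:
 g(a) = C1*cos(a)^(3/2)


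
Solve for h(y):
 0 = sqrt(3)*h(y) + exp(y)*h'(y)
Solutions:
 h(y) = C1*exp(sqrt(3)*exp(-y))


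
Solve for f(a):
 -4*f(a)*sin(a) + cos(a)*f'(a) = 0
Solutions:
 f(a) = C1/cos(a)^4


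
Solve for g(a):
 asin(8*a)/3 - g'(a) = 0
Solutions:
 g(a) = C1 + a*asin(8*a)/3 + sqrt(1 - 64*a^2)/24


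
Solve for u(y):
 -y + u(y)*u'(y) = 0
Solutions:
 u(y) = -sqrt(C1 + y^2)
 u(y) = sqrt(C1 + y^2)


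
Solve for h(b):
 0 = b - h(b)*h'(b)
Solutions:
 h(b) = -sqrt(C1 + b^2)
 h(b) = sqrt(C1 + b^2)


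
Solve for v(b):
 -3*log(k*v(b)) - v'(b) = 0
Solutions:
 li(k*v(b))/k = C1 - 3*b


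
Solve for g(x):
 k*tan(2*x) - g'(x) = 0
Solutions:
 g(x) = C1 - k*log(cos(2*x))/2


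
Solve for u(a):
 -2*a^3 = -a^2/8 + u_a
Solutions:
 u(a) = C1 - a^4/2 + a^3/24


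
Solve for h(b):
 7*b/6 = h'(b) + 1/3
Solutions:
 h(b) = C1 + 7*b^2/12 - b/3


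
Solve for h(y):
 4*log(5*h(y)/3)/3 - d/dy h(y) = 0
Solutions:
 3*Integral(1/(-log(_y) - log(5) + log(3)), (_y, h(y)))/4 = C1 - y


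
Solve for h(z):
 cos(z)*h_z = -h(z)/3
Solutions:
 h(z) = C1*(sin(z) - 1)^(1/6)/(sin(z) + 1)^(1/6)


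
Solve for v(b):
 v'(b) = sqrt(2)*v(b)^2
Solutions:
 v(b) = -1/(C1 + sqrt(2)*b)


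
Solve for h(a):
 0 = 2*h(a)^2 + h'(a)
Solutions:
 h(a) = 1/(C1 + 2*a)


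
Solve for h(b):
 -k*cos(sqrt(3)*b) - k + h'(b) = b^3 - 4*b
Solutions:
 h(b) = C1 + b^4/4 - 2*b^2 + b*k + sqrt(3)*k*sin(sqrt(3)*b)/3


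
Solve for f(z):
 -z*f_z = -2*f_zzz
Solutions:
 f(z) = C1 + Integral(C2*airyai(2^(2/3)*z/2) + C3*airybi(2^(2/3)*z/2), z)


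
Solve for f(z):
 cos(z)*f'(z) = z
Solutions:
 f(z) = C1 + Integral(z/cos(z), z)


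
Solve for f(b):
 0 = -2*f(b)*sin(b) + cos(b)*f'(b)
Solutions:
 f(b) = C1/cos(b)^2


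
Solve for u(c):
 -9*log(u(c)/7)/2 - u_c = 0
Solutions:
 -2*Integral(1/(-log(_y) + log(7)), (_y, u(c)))/9 = C1 - c


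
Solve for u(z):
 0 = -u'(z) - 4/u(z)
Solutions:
 u(z) = -sqrt(C1 - 8*z)
 u(z) = sqrt(C1 - 8*z)


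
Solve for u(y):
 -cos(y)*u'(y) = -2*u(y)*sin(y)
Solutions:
 u(y) = C1/cos(y)^2


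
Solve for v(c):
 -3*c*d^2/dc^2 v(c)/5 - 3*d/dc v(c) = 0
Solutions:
 v(c) = C1 + C2/c^4


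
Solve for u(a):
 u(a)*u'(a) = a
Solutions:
 u(a) = -sqrt(C1 + a^2)
 u(a) = sqrt(C1 + a^2)


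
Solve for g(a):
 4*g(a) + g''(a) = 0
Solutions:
 g(a) = C1*sin(2*a) + C2*cos(2*a)


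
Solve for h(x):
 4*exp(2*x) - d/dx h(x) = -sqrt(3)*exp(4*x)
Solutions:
 h(x) = C1 + sqrt(3)*exp(4*x)/4 + 2*exp(2*x)


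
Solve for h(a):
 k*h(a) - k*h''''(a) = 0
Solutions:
 h(a) = C1*exp(-a) + C2*exp(a) + C3*sin(a) + C4*cos(a)


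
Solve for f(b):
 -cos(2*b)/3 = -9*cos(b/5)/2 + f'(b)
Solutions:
 f(b) = C1 + 45*sin(b/5)/2 - sin(2*b)/6


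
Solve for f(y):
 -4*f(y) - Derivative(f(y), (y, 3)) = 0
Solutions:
 f(y) = C3*exp(-2^(2/3)*y) + (C1*sin(2^(2/3)*sqrt(3)*y/2) + C2*cos(2^(2/3)*sqrt(3)*y/2))*exp(2^(2/3)*y/2)


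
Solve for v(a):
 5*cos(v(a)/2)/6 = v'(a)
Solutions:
 -5*a/6 - log(sin(v(a)/2) - 1) + log(sin(v(a)/2) + 1) = C1


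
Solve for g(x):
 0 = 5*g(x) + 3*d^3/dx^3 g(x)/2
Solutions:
 g(x) = C3*exp(-10^(1/3)*3^(2/3)*x/3) + (C1*sin(10^(1/3)*3^(1/6)*x/2) + C2*cos(10^(1/3)*3^(1/6)*x/2))*exp(10^(1/3)*3^(2/3)*x/6)


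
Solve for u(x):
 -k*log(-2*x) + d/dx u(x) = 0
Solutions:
 u(x) = C1 + k*x*log(-x) + k*x*(-1 + log(2))


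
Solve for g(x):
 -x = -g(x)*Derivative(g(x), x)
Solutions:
 g(x) = -sqrt(C1 + x^2)
 g(x) = sqrt(C1 + x^2)


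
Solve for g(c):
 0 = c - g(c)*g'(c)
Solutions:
 g(c) = -sqrt(C1 + c^2)
 g(c) = sqrt(C1 + c^2)


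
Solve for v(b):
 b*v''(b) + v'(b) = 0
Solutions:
 v(b) = C1 + C2*log(b)


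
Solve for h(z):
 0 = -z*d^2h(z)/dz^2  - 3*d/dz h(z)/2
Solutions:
 h(z) = C1 + C2/sqrt(z)


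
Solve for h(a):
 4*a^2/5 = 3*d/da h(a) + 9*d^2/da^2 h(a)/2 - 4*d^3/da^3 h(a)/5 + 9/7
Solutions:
 h(a) = C1 + C2*exp(a*(45 - sqrt(2985))/16) + C3*exp(a*(45 + sqrt(2985))/16) + 4*a^3/45 - 2*a^2/5 + 1439*a/1575


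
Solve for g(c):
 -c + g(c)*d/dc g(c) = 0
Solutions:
 g(c) = -sqrt(C1 + c^2)
 g(c) = sqrt(C1 + c^2)


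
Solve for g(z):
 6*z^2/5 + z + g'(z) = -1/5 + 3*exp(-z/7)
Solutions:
 g(z) = C1 - 2*z^3/5 - z^2/2 - z/5 - 21*exp(-z/7)


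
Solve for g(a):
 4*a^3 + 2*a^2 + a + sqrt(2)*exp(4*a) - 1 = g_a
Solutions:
 g(a) = C1 + a^4 + 2*a^3/3 + a^2/2 - a + sqrt(2)*exp(4*a)/4


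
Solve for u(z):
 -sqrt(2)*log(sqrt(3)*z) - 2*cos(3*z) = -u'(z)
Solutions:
 u(z) = C1 + sqrt(2)*z*(log(z) - 1) + sqrt(2)*z*log(3)/2 + 2*sin(3*z)/3


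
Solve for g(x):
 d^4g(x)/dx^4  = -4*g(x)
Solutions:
 g(x) = (C1*sin(x) + C2*cos(x))*exp(-x) + (C3*sin(x) + C4*cos(x))*exp(x)


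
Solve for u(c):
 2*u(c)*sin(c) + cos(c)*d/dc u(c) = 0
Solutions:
 u(c) = C1*cos(c)^2


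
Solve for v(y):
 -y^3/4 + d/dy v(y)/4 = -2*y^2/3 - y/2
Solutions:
 v(y) = C1 + y^4/4 - 8*y^3/9 - y^2


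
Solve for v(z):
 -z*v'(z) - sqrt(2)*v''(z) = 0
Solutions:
 v(z) = C1 + C2*erf(2^(1/4)*z/2)


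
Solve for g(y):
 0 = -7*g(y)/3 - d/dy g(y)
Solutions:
 g(y) = C1*exp(-7*y/3)


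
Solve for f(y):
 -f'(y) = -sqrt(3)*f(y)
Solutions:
 f(y) = C1*exp(sqrt(3)*y)


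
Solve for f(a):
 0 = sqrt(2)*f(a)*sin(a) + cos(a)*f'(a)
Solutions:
 f(a) = C1*cos(a)^(sqrt(2))


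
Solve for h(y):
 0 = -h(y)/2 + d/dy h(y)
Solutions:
 h(y) = C1*exp(y/2)


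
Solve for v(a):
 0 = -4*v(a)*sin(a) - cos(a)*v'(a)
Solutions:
 v(a) = C1*cos(a)^4


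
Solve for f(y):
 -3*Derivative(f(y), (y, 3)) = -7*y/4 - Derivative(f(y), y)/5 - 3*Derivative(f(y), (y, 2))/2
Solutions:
 f(y) = C1 + C2*exp(y*(15 - sqrt(465))/60) + C3*exp(y*(15 + sqrt(465))/60) - 35*y^2/8 + 525*y/8


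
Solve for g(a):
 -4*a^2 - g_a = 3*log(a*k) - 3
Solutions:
 g(a) = C1 - 4*a^3/3 - 3*a*log(a*k) + 6*a


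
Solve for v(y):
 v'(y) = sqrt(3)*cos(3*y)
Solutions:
 v(y) = C1 + sqrt(3)*sin(3*y)/3


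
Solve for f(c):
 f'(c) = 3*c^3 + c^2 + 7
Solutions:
 f(c) = C1 + 3*c^4/4 + c^3/3 + 7*c


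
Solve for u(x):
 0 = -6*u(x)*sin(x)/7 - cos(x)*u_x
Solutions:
 u(x) = C1*cos(x)^(6/7)


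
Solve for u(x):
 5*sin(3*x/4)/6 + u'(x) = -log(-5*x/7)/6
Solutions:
 u(x) = C1 - x*log(-x)/6 - x*log(5)/6 + x/6 + x*log(7)/6 + 10*cos(3*x/4)/9


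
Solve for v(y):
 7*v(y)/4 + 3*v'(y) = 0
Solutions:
 v(y) = C1*exp(-7*y/12)


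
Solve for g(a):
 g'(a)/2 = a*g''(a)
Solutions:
 g(a) = C1 + C2*a^(3/2)


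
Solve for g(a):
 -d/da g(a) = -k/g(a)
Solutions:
 g(a) = -sqrt(C1 + 2*a*k)
 g(a) = sqrt(C1 + 2*a*k)


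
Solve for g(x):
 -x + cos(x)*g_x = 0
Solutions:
 g(x) = C1 + Integral(x/cos(x), x)


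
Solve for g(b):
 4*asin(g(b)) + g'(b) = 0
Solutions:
 Integral(1/asin(_y), (_y, g(b))) = C1 - 4*b


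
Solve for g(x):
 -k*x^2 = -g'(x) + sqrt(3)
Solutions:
 g(x) = C1 + k*x^3/3 + sqrt(3)*x


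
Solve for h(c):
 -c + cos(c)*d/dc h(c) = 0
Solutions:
 h(c) = C1 + Integral(c/cos(c), c)


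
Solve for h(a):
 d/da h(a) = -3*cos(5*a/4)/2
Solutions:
 h(a) = C1 - 6*sin(5*a/4)/5


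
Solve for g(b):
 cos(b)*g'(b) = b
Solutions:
 g(b) = C1 + Integral(b/cos(b), b)


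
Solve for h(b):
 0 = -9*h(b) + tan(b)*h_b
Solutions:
 h(b) = C1*sin(b)^9


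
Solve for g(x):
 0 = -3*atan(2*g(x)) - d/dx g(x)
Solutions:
 Integral(1/atan(2*_y), (_y, g(x))) = C1 - 3*x


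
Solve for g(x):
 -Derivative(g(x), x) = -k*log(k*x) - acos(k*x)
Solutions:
 g(x) = C1 + k*x*(log(k*x) - 1) + Piecewise((x*acos(k*x) - sqrt(-k^2*x^2 + 1)/k, Ne(k, 0)), (pi*x/2, True))


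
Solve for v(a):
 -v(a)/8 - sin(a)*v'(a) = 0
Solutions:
 v(a) = C1*(cos(a) + 1)^(1/16)/(cos(a) - 1)^(1/16)


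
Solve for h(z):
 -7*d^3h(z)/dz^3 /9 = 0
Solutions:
 h(z) = C1 + C2*z + C3*z^2


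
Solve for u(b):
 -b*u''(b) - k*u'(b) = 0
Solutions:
 u(b) = C1 + b^(1 - re(k))*(C2*sin(log(b)*Abs(im(k))) + C3*cos(log(b)*im(k)))


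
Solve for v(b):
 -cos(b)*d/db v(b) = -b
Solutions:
 v(b) = C1 + Integral(b/cos(b), b)


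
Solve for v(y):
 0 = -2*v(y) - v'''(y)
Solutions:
 v(y) = C3*exp(-2^(1/3)*y) + (C1*sin(2^(1/3)*sqrt(3)*y/2) + C2*cos(2^(1/3)*sqrt(3)*y/2))*exp(2^(1/3)*y/2)


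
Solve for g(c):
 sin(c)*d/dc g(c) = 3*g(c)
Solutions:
 g(c) = C1*(cos(c) - 1)^(3/2)/(cos(c) + 1)^(3/2)


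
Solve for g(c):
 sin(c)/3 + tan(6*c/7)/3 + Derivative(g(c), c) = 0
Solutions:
 g(c) = C1 + 7*log(cos(6*c/7))/18 + cos(c)/3


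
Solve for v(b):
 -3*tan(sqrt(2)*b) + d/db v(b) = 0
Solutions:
 v(b) = C1 - 3*sqrt(2)*log(cos(sqrt(2)*b))/2


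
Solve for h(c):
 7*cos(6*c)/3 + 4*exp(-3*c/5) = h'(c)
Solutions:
 h(c) = C1 + 7*sin(6*c)/18 - 20*exp(-3*c/5)/3


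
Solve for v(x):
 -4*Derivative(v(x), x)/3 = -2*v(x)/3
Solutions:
 v(x) = C1*exp(x/2)


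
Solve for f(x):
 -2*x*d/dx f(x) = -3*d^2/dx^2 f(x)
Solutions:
 f(x) = C1 + C2*erfi(sqrt(3)*x/3)


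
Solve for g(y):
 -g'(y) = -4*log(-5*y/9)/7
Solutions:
 g(y) = C1 + 4*y*log(-y)/7 + 4*y*(-2*log(3) - 1 + log(5))/7


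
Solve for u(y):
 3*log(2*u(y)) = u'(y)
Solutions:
 -Integral(1/(log(_y) + log(2)), (_y, u(y)))/3 = C1 - y


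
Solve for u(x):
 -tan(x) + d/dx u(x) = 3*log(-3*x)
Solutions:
 u(x) = C1 + 3*x*log(-x) - 3*x + 3*x*log(3) - log(cos(x))


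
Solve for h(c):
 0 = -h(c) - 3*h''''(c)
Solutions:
 h(c) = (C1*sin(sqrt(2)*3^(3/4)*c/6) + C2*cos(sqrt(2)*3^(3/4)*c/6))*exp(-sqrt(2)*3^(3/4)*c/6) + (C3*sin(sqrt(2)*3^(3/4)*c/6) + C4*cos(sqrt(2)*3^(3/4)*c/6))*exp(sqrt(2)*3^(3/4)*c/6)


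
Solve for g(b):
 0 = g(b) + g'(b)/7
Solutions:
 g(b) = C1*exp(-7*b)


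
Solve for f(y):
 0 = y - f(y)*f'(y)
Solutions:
 f(y) = -sqrt(C1 + y^2)
 f(y) = sqrt(C1 + y^2)


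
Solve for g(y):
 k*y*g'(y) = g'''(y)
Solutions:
 g(y) = C1 + Integral(C2*airyai(k^(1/3)*y) + C3*airybi(k^(1/3)*y), y)


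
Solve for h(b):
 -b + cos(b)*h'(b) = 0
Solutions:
 h(b) = C1 + Integral(b/cos(b), b)


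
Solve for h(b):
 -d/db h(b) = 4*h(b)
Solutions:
 h(b) = C1*exp(-4*b)


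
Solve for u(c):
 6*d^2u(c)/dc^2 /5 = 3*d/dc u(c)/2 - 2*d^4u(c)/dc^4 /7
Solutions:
 u(c) = C1 + C2*exp(35^(1/3)*c*(-(75 + 11*sqrt(65))^(1/3) + 4*35^(1/3)/(75 + 11*sqrt(65))^(1/3))/20)*sin(sqrt(3)*35^(1/3)*c*(4*35^(1/3)/(75 + 11*sqrt(65))^(1/3) + (75 + 11*sqrt(65))^(1/3))/20) + C3*exp(35^(1/3)*c*(-(75 + 11*sqrt(65))^(1/3) + 4*35^(1/3)/(75 + 11*sqrt(65))^(1/3))/20)*cos(sqrt(3)*35^(1/3)*c*(4*35^(1/3)/(75 + 11*sqrt(65))^(1/3) + (75 + 11*sqrt(65))^(1/3))/20) + C4*exp(-35^(1/3)*c*(-(75 + 11*sqrt(65))^(1/3) + 4*35^(1/3)/(75 + 11*sqrt(65))^(1/3))/10)


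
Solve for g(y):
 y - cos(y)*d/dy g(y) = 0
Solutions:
 g(y) = C1 + Integral(y/cos(y), y)


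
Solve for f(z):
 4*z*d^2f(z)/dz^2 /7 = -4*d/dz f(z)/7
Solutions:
 f(z) = C1 + C2*log(z)


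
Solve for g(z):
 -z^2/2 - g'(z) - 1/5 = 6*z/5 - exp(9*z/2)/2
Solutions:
 g(z) = C1 - z^3/6 - 3*z^2/5 - z/5 + exp(9*z/2)/9


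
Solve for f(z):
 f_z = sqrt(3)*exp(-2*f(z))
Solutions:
 f(z) = log(-sqrt(C1 + 2*sqrt(3)*z))
 f(z) = log(C1 + 2*sqrt(3)*z)/2


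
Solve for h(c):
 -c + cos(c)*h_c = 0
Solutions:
 h(c) = C1 + Integral(c/cos(c), c)


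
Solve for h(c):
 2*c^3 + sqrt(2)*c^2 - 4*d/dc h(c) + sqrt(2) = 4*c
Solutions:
 h(c) = C1 + c^4/8 + sqrt(2)*c^3/12 - c^2/2 + sqrt(2)*c/4


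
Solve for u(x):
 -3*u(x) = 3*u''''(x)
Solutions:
 u(x) = (C1*sin(sqrt(2)*x/2) + C2*cos(sqrt(2)*x/2))*exp(-sqrt(2)*x/2) + (C3*sin(sqrt(2)*x/2) + C4*cos(sqrt(2)*x/2))*exp(sqrt(2)*x/2)


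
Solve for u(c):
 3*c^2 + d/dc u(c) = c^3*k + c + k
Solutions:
 u(c) = C1 + c^4*k/4 - c^3 + c^2/2 + c*k


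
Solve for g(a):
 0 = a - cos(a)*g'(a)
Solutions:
 g(a) = C1 + Integral(a/cos(a), a)


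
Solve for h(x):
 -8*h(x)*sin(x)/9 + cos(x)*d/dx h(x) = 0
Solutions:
 h(x) = C1/cos(x)^(8/9)


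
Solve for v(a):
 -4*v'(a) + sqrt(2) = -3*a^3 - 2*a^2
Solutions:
 v(a) = C1 + 3*a^4/16 + a^3/6 + sqrt(2)*a/4


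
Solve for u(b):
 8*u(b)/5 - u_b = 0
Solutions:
 u(b) = C1*exp(8*b/5)


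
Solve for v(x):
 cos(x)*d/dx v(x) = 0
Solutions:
 v(x) = C1


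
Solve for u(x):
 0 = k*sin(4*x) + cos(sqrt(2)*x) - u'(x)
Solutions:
 u(x) = C1 - k*cos(4*x)/4 + sqrt(2)*sin(sqrt(2)*x)/2


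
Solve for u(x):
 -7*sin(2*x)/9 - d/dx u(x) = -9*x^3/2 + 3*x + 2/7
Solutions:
 u(x) = C1 + 9*x^4/8 - 3*x^2/2 - 2*x/7 + 7*cos(2*x)/18


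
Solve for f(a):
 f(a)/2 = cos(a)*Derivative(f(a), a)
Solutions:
 f(a) = C1*(sin(a) + 1)^(1/4)/(sin(a) - 1)^(1/4)


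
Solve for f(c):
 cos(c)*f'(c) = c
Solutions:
 f(c) = C1 + Integral(c/cos(c), c)


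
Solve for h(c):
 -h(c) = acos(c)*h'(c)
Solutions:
 h(c) = C1*exp(-Integral(1/acos(c), c))


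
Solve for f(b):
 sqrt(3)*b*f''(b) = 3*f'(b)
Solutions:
 f(b) = C1 + C2*b^(1 + sqrt(3))


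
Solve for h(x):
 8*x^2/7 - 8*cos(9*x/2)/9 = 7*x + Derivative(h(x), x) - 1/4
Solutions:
 h(x) = C1 + 8*x^3/21 - 7*x^2/2 + x/4 - 16*sin(9*x/2)/81


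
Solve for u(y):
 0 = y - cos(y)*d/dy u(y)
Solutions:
 u(y) = C1 + Integral(y/cos(y), y)


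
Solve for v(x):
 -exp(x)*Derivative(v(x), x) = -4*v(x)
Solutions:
 v(x) = C1*exp(-4*exp(-x))


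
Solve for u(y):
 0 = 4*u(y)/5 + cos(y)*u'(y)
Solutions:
 u(y) = C1*(sin(y) - 1)^(2/5)/(sin(y) + 1)^(2/5)


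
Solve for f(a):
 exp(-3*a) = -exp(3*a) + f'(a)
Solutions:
 f(a) = C1 + 2*sinh(3*a)/3


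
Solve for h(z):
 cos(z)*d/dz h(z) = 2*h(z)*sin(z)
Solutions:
 h(z) = C1/cos(z)^2


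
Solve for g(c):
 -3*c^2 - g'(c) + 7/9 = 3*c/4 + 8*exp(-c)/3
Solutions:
 g(c) = C1 - c^3 - 3*c^2/8 + 7*c/9 + 8*exp(-c)/3


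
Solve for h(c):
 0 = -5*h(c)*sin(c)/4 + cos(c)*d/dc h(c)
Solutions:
 h(c) = C1/cos(c)^(5/4)


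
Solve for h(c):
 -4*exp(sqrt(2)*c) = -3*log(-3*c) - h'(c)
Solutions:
 h(c) = C1 - 3*c*log(-c) + 3*c*(1 - log(3)) + 2*sqrt(2)*exp(sqrt(2)*c)


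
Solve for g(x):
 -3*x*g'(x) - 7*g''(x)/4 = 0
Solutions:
 g(x) = C1 + C2*erf(sqrt(42)*x/7)


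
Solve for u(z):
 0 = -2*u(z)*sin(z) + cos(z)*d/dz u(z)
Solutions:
 u(z) = C1/cos(z)^2


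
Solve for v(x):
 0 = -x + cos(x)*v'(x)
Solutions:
 v(x) = C1 + Integral(x/cos(x), x)


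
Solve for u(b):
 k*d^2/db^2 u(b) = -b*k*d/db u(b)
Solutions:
 u(b) = C1 + C2*erf(sqrt(2)*b/2)


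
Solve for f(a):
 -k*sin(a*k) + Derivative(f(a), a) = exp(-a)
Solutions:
 f(a) = C1 - cos(a*k) - exp(-a)


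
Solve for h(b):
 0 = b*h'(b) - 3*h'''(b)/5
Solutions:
 h(b) = C1 + Integral(C2*airyai(3^(2/3)*5^(1/3)*b/3) + C3*airybi(3^(2/3)*5^(1/3)*b/3), b)


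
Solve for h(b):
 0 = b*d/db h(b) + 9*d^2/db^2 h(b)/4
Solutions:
 h(b) = C1 + C2*erf(sqrt(2)*b/3)


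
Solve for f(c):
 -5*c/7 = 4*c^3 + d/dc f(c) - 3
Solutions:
 f(c) = C1 - c^4 - 5*c^2/14 + 3*c


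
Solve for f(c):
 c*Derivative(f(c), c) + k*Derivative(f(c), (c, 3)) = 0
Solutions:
 f(c) = C1 + Integral(C2*airyai(c*(-1/k)^(1/3)) + C3*airybi(c*(-1/k)^(1/3)), c)


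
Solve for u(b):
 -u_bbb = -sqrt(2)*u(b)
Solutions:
 u(b) = C3*exp(2^(1/6)*b) + (C1*sin(2^(1/6)*sqrt(3)*b/2) + C2*cos(2^(1/6)*sqrt(3)*b/2))*exp(-2^(1/6)*b/2)


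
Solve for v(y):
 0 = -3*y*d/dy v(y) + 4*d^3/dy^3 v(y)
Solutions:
 v(y) = C1 + Integral(C2*airyai(6^(1/3)*y/2) + C3*airybi(6^(1/3)*y/2), y)


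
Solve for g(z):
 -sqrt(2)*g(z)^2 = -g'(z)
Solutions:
 g(z) = -1/(C1 + sqrt(2)*z)


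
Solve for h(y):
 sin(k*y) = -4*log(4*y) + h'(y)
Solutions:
 h(y) = C1 + 4*y*log(y) - 4*y + 8*y*log(2) + Piecewise((-cos(k*y)/k, Ne(k, 0)), (0, True))


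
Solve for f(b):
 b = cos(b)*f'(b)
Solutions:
 f(b) = C1 + Integral(b/cos(b), b)


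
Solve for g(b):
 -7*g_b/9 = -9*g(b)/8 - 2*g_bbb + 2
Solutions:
 g(b) = C1*exp(6^(1/3)*b*(28*6^(1/3)/(sqrt(4651257) + 2187)^(1/3) + (sqrt(4651257) + 2187)^(1/3))/72)*sin(2^(1/3)*3^(1/6)*b*(-3^(2/3)*(sqrt(4651257) + 2187)^(1/3) + 84*2^(1/3)/(sqrt(4651257) + 2187)^(1/3))/72) + C2*exp(6^(1/3)*b*(28*6^(1/3)/(sqrt(4651257) + 2187)^(1/3) + (sqrt(4651257) + 2187)^(1/3))/72)*cos(2^(1/3)*3^(1/6)*b*(-3^(2/3)*(sqrt(4651257) + 2187)^(1/3) + 84*2^(1/3)/(sqrt(4651257) + 2187)^(1/3))/72) + C3*exp(-6^(1/3)*b*(28*6^(1/3)/(sqrt(4651257) + 2187)^(1/3) + (sqrt(4651257) + 2187)^(1/3))/36) + 16/9


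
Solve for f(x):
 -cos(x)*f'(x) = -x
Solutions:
 f(x) = C1 + Integral(x/cos(x), x)


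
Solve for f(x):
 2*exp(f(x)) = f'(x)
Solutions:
 f(x) = log(-1/(C1 + 2*x))


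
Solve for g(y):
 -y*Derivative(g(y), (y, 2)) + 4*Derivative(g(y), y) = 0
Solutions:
 g(y) = C1 + C2*y^5


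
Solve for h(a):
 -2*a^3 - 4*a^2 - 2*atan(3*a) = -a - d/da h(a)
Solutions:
 h(a) = C1 + a^4/2 + 4*a^3/3 - a^2/2 + 2*a*atan(3*a) - log(9*a^2 + 1)/3


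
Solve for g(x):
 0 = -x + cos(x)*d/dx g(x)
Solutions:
 g(x) = C1 + Integral(x/cos(x), x)


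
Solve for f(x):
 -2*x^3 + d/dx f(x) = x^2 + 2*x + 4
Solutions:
 f(x) = C1 + x^4/2 + x^3/3 + x^2 + 4*x


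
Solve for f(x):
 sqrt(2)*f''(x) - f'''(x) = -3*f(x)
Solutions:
 f(x) = C1*exp(x*(-2^(2/3)*(4*sqrt(2) + 81 + sqrt(-32 + (4*sqrt(2) + 81)^2))^(1/3) - 4*2^(1/3)/(4*sqrt(2) + 81 + sqrt(-32 + (4*sqrt(2) + 81)^2))^(1/3) + 4*sqrt(2))/12)*sin(2^(1/3)*sqrt(3)*x*(-2^(1/3)*(4*sqrt(2) + 81 + sqrt(-32 + 729*(-3 - 4*sqrt(2)/27)^2))^(1/3) + 4/(4*sqrt(2) + 81 + sqrt(-32 + 729*(-3 - 4*sqrt(2)/27)^2))^(1/3))/12) + C2*exp(x*(-2^(2/3)*(4*sqrt(2) + 81 + sqrt(-32 + (4*sqrt(2) + 81)^2))^(1/3) - 4*2^(1/3)/(4*sqrt(2) + 81 + sqrt(-32 + (4*sqrt(2) + 81)^2))^(1/3) + 4*sqrt(2))/12)*cos(2^(1/3)*sqrt(3)*x*(-2^(1/3)*(4*sqrt(2) + 81 + sqrt(-32 + 729*(-3 - 4*sqrt(2)/27)^2))^(1/3) + 4/(4*sqrt(2) + 81 + sqrt(-32 + 729*(-3 - 4*sqrt(2)/27)^2))^(1/3))/12) + C3*exp(x*(4*2^(1/3)/(4*sqrt(2) + 81 + sqrt(-32 + (4*sqrt(2) + 81)^2))^(1/3) + 2*sqrt(2) + 2^(2/3)*(4*sqrt(2) + 81 + sqrt(-32 + (4*sqrt(2) + 81)^2))^(1/3))/6)


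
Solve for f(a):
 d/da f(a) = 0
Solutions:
 f(a) = C1


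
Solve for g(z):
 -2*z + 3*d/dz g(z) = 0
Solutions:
 g(z) = C1 + z^2/3


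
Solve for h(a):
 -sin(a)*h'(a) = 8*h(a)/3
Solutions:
 h(a) = C1*(cos(a) + 1)^(4/3)/(cos(a) - 1)^(4/3)


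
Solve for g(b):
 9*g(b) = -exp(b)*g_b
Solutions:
 g(b) = C1*exp(9*exp(-b))


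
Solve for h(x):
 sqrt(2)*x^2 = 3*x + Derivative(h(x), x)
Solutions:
 h(x) = C1 + sqrt(2)*x^3/3 - 3*x^2/2


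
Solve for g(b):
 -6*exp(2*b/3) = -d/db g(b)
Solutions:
 g(b) = C1 + 9*exp(2*b/3)


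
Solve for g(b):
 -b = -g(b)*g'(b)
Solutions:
 g(b) = -sqrt(C1 + b^2)
 g(b) = sqrt(C1 + b^2)


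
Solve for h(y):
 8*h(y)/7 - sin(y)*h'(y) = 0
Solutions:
 h(y) = C1*(cos(y) - 1)^(4/7)/(cos(y) + 1)^(4/7)


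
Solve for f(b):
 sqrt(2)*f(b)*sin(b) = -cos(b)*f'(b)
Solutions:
 f(b) = C1*cos(b)^(sqrt(2))


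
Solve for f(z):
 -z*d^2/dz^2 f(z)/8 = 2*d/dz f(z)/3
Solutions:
 f(z) = C1 + C2/z^(13/3)


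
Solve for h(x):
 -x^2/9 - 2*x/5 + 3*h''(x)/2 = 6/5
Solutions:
 h(x) = C1 + C2*x + x^4/162 + 2*x^3/45 + 2*x^2/5


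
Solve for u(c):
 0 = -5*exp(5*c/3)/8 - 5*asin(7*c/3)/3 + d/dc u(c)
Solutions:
 u(c) = C1 + 5*c*asin(7*c/3)/3 + 5*sqrt(9 - 49*c^2)/21 + 3*exp(5*c/3)/8


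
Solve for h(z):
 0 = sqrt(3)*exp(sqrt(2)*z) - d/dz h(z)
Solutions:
 h(z) = C1 + sqrt(6)*exp(sqrt(2)*z)/2


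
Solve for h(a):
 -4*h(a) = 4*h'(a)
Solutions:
 h(a) = C1*exp(-a)


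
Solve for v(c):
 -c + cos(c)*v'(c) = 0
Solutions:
 v(c) = C1 + Integral(c/cos(c), c)


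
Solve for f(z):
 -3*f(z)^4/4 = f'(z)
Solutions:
 f(z) = 2^(2/3)*(1/(C1 + 9*z))^(1/3)
 f(z) = (-6^(2/3) - 3*2^(2/3)*3^(1/6)*I)*(1/(C1 + 3*z))^(1/3)/6
 f(z) = (-6^(2/3) + 3*2^(2/3)*3^(1/6)*I)*(1/(C1 + 3*z))^(1/3)/6


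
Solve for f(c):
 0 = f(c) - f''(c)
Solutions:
 f(c) = C1*exp(-c) + C2*exp(c)


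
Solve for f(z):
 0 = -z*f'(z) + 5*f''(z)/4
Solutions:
 f(z) = C1 + C2*erfi(sqrt(10)*z/5)


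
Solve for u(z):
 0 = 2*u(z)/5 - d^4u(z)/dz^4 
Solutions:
 u(z) = C1*exp(-2^(1/4)*5^(3/4)*z/5) + C2*exp(2^(1/4)*5^(3/4)*z/5) + C3*sin(2^(1/4)*5^(3/4)*z/5) + C4*cos(2^(1/4)*5^(3/4)*z/5)


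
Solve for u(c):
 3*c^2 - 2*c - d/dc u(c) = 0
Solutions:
 u(c) = C1 + c^3 - c^2


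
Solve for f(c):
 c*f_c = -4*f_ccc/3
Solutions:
 f(c) = C1 + Integral(C2*airyai(-6^(1/3)*c/2) + C3*airybi(-6^(1/3)*c/2), c)


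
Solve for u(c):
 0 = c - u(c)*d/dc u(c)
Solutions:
 u(c) = -sqrt(C1 + c^2)
 u(c) = sqrt(C1 + c^2)


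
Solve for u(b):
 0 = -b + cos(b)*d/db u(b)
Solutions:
 u(b) = C1 + Integral(b/cos(b), b)


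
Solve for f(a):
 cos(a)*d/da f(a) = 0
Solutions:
 f(a) = C1


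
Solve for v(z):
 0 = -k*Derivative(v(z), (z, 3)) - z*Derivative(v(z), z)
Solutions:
 v(z) = C1 + Integral(C2*airyai(z*(-1/k)^(1/3)) + C3*airybi(z*(-1/k)^(1/3)), z)


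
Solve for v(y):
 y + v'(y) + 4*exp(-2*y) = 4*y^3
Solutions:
 v(y) = C1 + y^4 - y^2/2 + 2*exp(-2*y)


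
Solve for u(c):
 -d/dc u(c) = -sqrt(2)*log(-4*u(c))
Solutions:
 -sqrt(2)*Integral(1/(log(-_y) + 2*log(2)), (_y, u(c)))/2 = C1 - c


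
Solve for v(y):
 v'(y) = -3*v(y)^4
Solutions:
 v(y) = (-3^(2/3) - 3*3^(1/6)*I)*(1/(C1 + 3*y))^(1/3)/6
 v(y) = (-3^(2/3) + 3*3^(1/6)*I)*(1/(C1 + 3*y))^(1/3)/6
 v(y) = (1/(C1 + 9*y))^(1/3)


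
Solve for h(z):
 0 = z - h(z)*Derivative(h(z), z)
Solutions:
 h(z) = -sqrt(C1 + z^2)
 h(z) = sqrt(C1 + z^2)


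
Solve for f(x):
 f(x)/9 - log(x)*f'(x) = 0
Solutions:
 f(x) = C1*exp(li(x)/9)


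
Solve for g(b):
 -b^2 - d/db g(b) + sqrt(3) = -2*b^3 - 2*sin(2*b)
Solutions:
 g(b) = C1 + b^4/2 - b^3/3 + sqrt(3)*b - cos(2*b)


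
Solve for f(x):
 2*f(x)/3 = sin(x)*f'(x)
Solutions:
 f(x) = C1*(cos(x) - 1)^(1/3)/(cos(x) + 1)^(1/3)


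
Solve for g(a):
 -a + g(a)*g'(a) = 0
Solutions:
 g(a) = -sqrt(C1 + a^2)
 g(a) = sqrt(C1 + a^2)


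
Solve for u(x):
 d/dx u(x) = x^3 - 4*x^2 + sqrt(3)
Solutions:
 u(x) = C1 + x^4/4 - 4*x^3/3 + sqrt(3)*x


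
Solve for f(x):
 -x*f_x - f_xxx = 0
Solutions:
 f(x) = C1 + Integral(C2*airyai(-x) + C3*airybi(-x), x)


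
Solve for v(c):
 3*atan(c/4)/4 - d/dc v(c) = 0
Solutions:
 v(c) = C1 + 3*c*atan(c/4)/4 - 3*log(c^2 + 16)/2


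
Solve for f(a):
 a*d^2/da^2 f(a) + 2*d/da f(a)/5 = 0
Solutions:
 f(a) = C1 + C2*a^(3/5)


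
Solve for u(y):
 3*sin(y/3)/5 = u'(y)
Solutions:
 u(y) = C1 - 9*cos(y/3)/5


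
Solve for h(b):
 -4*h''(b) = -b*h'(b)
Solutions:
 h(b) = C1 + C2*erfi(sqrt(2)*b/4)


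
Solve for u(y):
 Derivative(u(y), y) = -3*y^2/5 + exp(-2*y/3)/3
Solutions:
 u(y) = C1 - y^3/5 - exp(-2*y/3)/2


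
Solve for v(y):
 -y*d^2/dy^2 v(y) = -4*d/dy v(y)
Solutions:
 v(y) = C1 + C2*y^5


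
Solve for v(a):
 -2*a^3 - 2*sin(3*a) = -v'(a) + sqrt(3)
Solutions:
 v(a) = C1 + a^4/2 + sqrt(3)*a - 2*cos(3*a)/3


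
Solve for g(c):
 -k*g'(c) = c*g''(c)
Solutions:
 g(c) = C1 + c^(1 - re(k))*(C2*sin(log(c)*Abs(im(k))) + C3*cos(log(c)*im(k)))


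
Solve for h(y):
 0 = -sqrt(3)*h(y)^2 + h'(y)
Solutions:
 h(y) = -1/(C1 + sqrt(3)*y)


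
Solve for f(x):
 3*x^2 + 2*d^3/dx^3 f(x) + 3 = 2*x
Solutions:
 f(x) = C1 + C2*x + C3*x^2 - x^5/40 + x^4/24 - x^3/4


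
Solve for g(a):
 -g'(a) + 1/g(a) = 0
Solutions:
 g(a) = -sqrt(C1 + 2*a)
 g(a) = sqrt(C1 + 2*a)


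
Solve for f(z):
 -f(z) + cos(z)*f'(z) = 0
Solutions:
 f(z) = C1*sqrt(sin(z) + 1)/sqrt(sin(z) - 1)


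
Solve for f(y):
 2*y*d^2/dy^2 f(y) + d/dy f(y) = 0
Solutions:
 f(y) = C1 + C2*sqrt(y)


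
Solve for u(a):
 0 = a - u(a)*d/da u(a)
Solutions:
 u(a) = -sqrt(C1 + a^2)
 u(a) = sqrt(C1 + a^2)


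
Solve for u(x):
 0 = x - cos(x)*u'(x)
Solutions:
 u(x) = C1 + Integral(x/cos(x), x)


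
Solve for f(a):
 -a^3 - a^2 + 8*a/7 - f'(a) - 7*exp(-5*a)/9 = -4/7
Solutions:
 f(a) = C1 - a^4/4 - a^3/3 + 4*a^2/7 + 4*a/7 + 7*exp(-5*a)/45


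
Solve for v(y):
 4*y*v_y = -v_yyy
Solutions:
 v(y) = C1 + Integral(C2*airyai(-2^(2/3)*y) + C3*airybi(-2^(2/3)*y), y)


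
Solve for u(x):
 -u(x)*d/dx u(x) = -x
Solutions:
 u(x) = -sqrt(C1 + x^2)
 u(x) = sqrt(C1 + x^2)


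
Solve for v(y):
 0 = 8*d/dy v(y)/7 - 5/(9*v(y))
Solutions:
 v(y) = -sqrt(C1 + 35*y)/6
 v(y) = sqrt(C1 + 35*y)/6


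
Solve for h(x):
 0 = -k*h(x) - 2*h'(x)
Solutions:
 h(x) = C1*exp(-k*x/2)


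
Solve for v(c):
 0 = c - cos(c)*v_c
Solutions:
 v(c) = C1 + Integral(c/cos(c), c)


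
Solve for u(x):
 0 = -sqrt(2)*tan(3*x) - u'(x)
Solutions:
 u(x) = C1 + sqrt(2)*log(cos(3*x))/3


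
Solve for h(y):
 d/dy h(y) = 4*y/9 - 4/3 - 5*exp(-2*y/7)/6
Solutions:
 h(y) = C1 + 2*y^2/9 - 4*y/3 + 35*exp(-2*y/7)/12


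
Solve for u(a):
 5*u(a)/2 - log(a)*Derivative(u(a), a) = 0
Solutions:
 u(a) = C1*exp(5*li(a)/2)


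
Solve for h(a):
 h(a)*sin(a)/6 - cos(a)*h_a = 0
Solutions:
 h(a) = C1/cos(a)^(1/6)


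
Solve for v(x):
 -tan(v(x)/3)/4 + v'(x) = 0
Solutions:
 v(x) = -3*asin(C1*exp(x/12)) + 3*pi
 v(x) = 3*asin(C1*exp(x/12))


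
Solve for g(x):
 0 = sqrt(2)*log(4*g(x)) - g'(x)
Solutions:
 -sqrt(2)*Integral(1/(log(_y) + 2*log(2)), (_y, g(x)))/2 = C1 - x


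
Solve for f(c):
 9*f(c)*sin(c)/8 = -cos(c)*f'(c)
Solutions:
 f(c) = C1*cos(c)^(9/8)


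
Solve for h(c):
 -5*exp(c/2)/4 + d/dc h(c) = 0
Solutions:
 h(c) = C1 + 5*exp(c/2)/2


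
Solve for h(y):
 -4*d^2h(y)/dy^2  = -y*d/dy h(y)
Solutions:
 h(y) = C1 + C2*erfi(sqrt(2)*y/4)


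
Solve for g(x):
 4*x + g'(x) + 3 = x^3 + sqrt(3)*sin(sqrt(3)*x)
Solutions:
 g(x) = C1 + x^4/4 - 2*x^2 - 3*x - cos(sqrt(3)*x)


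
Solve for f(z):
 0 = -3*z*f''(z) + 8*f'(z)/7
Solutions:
 f(z) = C1 + C2*z^(29/21)


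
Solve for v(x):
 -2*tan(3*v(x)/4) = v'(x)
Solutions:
 v(x) = -4*asin(C1*exp(-3*x/2))/3 + 4*pi/3
 v(x) = 4*asin(C1*exp(-3*x/2))/3


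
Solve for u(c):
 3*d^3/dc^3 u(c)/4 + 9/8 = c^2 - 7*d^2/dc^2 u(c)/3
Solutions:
 u(c) = C1 + C2*c + C3*exp(-28*c/9) + c^4/28 - 9*c^3/196 - 135*c^2/686


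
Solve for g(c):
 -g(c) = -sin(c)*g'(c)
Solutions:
 g(c) = C1*sqrt(cos(c) - 1)/sqrt(cos(c) + 1)


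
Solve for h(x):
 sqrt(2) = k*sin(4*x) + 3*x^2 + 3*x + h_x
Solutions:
 h(x) = C1 + k*cos(4*x)/4 - x^3 - 3*x^2/2 + sqrt(2)*x


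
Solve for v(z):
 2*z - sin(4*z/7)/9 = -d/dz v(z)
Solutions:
 v(z) = C1 - z^2 - 7*cos(4*z/7)/36


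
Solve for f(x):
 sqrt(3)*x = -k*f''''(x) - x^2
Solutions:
 f(x) = C1 + C2*x + C3*x^2 + C4*x^3 - x^6/(360*k) - sqrt(3)*x^5/(120*k)


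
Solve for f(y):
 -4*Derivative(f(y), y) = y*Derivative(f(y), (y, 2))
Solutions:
 f(y) = C1 + C2/y^3


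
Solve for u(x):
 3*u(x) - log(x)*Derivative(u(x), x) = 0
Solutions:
 u(x) = C1*exp(3*li(x))


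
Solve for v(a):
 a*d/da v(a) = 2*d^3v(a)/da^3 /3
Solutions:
 v(a) = C1 + Integral(C2*airyai(2^(2/3)*3^(1/3)*a/2) + C3*airybi(2^(2/3)*3^(1/3)*a/2), a)


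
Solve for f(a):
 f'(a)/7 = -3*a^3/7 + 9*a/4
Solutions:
 f(a) = C1 - 3*a^4/4 + 63*a^2/8


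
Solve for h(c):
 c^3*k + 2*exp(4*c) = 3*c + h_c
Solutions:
 h(c) = C1 + c^4*k/4 - 3*c^2/2 + exp(4*c)/2


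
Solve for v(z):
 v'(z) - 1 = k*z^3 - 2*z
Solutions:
 v(z) = C1 + k*z^4/4 - z^2 + z


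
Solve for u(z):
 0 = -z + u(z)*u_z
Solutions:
 u(z) = -sqrt(C1 + z^2)
 u(z) = sqrt(C1 + z^2)


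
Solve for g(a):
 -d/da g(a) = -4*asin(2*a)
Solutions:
 g(a) = C1 + 4*a*asin(2*a) + 2*sqrt(1 - 4*a^2)


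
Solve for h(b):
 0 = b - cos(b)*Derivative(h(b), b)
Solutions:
 h(b) = C1 + Integral(b/cos(b), b)


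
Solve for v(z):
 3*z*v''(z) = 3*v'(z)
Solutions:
 v(z) = C1 + C2*z^2


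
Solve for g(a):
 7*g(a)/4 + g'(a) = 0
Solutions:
 g(a) = C1*exp(-7*a/4)


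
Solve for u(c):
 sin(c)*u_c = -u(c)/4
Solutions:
 u(c) = C1*(cos(c) + 1)^(1/8)/(cos(c) - 1)^(1/8)


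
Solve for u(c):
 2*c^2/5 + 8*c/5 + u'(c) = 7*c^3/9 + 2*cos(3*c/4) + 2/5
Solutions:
 u(c) = C1 + 7*c^4/36 - 2*c^3/15 - 4*c^2/5 + 2*c/5 + 8*sin(3*c/4)/3


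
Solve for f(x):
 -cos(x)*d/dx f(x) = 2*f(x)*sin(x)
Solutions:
 f(x) = C1*cos(x)^2


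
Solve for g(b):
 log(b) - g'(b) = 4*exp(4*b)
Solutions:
 g(b) = C1 + b*log(b) - b - exp(4*b)


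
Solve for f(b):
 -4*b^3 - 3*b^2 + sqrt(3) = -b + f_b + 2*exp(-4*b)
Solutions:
 f(b) = C1 - b^4 - b^3 + b^2/2 + sqrt(3)*b + exp(-4*b)/2


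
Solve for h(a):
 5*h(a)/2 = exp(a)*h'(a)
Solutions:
 h(a) = C1*exp(-5*exp(-a)/2)


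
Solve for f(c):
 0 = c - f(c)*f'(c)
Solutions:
 f(c) = -sqrt(C1 + c^2)
 f(c) = sqrt(C1 + c^2)


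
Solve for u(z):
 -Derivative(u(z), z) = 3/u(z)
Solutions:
 u(z) = -sqrt(C1 - 6*z)
 u(z) = sqrt(C1 - 6*z)


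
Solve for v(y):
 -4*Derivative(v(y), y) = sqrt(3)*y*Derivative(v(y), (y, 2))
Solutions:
 v(y) = C1 + C2*y^(1 - 4*sqrt(3)/3)


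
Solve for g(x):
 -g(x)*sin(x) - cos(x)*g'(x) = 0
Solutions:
 g(x) = C1*cos(x)


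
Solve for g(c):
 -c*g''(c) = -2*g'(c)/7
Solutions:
 g(c) = C1 + C2*c^(9/7)


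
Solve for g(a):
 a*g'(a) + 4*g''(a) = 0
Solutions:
 g(a) = C1 + C2*erf(sqrt(2)*a/4)


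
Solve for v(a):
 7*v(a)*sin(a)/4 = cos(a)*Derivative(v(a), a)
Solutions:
 v(a) = C1/cos(a)^(7/4)


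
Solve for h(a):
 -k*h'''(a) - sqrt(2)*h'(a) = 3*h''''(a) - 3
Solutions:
 h(a) = C1 + C2*exp(-a*(2*2^(1/3)*k^2/(2*k^3 + sqrt(-4*k^6 + (2*k^3 + 243*sqrt(2))^2) + 243*sqrt(2))^(1/3) + 2*k + 2^(2/3)*(2*k^3 + sqrt(-4*k^6 + (2*k^3 + 243*sqrt(2))^2) + 243*sqrt(2))^(1/3))/18) + C3*exp(a*(-8*2^(1/3)*k^2/((-1 + sqrt(3)*I)*(2*k^3 + sqrt(-4*k^6 + (2*k^3 + 243*sqrt(2))^2) + 243*sqrt(2))^(1/3)) - 4*k + 2^(2/3)*(2*k^3 + sqrt(-4*k^6 + (2*k^3 + 243*sqrt(2))^2) + 243*sqrt(2))^(1/3) - 2^(2/3)*sqrt(3)*I*(2*k^3 + sqrt(-4*k^6 + (2*k^3 + 243*sqrt(2))^2) + 243*sqrt(2))^(1/3))/36) + C4*exp(a*(8*2^(1/3)*k^2/((1 + sqrt(3)*I)*(2*k^3 + sqrt(-4*k^6 + (2*k^3 + 243*sqrt(2))^2) + 243*sqrt(2))^(1/3)) - 4*k + 2^(2/3)*(2*k^3 + sqrt(-4*k^6 + (2*k^3 + 243*sqrt(2))^2) + 243*sqrt(2))^(1/3) + 2^(2/3)*sqrt(3)*I*(2*k^3 + sqrt(-4*k^6 + (2*k^3 + 243*sqrt(2))^2) + 243*sqrt(2))^(1/3))/36) + 3*sqrt(2)*a/2


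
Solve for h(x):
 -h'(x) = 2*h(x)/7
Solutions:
 h(x) = C1*exp(-2*x/7)


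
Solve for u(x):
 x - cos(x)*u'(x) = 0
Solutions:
 u(x) = C1 + Integral(x/cos(x), x)


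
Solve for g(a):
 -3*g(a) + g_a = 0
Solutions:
 g(a) = C1*exp(3*a)


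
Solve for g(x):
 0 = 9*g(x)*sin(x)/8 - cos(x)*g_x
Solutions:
 g(x) = C1/cos(x)^(9/8)


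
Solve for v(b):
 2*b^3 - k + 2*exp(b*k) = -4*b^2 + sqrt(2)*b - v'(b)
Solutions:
 v(b) = C1 - b^4/2 - 4*b^3/3 + sqrt(2)*b^2/2 + b*k - 2*exp(b*k)/k


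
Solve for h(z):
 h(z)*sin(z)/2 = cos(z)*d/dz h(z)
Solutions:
 h(z) = C1/sqrt(cos(z))


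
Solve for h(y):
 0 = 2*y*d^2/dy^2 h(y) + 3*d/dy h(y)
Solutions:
 h(y) = C1 + C2/sqrt(y)


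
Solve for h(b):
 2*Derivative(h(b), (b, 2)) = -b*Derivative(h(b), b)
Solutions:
 h(b) = C1 + C2*erf(b/2)


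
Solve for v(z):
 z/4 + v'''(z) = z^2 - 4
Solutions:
 v(z) = C1 + C2*z + C3*z^2 + z^5/60 - z^4/96 - 2*z^3/3


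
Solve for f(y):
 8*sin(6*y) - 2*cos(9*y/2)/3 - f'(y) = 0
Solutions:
 f(y) = C1 - 4*sin(9*y/2)/27 - 4*cos(6*y)/3


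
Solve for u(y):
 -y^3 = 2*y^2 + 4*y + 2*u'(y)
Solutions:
 u(y) = C1 - y^4/8 - y^3/3 - y^2


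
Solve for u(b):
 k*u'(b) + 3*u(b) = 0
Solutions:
 u(b) = C1*exp(-3*b/k)


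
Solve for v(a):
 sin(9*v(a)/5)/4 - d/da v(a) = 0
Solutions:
 -a/4 + 5*log(cos(9*v(a)/5) - 1)/18 - 5*log(cos(9*v(a)/5) + 1)/18 = C1


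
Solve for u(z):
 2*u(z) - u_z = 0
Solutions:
 u(z) = C1*exp(2*z)


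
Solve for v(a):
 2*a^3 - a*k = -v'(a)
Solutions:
 v(a) = C1 - a^4/2 + a^2*k/2


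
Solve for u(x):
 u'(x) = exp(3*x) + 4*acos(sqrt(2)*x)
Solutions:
 u(x) = C1 + 4*x*acos(sqrt(2)*x) - 2*sqrt(2)*sqrt(1 - 2*x^2) + exp(3*x)/3


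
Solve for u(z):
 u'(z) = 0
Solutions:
 u(z) = C1


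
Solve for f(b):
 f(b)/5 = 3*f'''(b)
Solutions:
 f(b) = C3*exp(15^(2/3)*b/15) + (C1*sin(3^(1/6)*5^(2/3)*b/10) + C2*cos(3^(1/6)*5^(2/3)*b/10))*exp(-15^(2/3)*b/30)


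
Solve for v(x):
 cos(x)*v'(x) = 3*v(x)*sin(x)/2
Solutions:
 v(x) = C1/cos(x)^(3/2)


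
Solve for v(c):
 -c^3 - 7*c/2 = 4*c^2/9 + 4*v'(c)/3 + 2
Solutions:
 v(c) = C1 - 3*c^4/16 - c^3/9 - 21*c^2/16 - 3*c/2


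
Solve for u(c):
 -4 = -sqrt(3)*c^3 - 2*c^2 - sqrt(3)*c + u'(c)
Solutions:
 u(c) = C1 + sqrt(3)*c^4/4 + 2*c^3/3 + sqrt(3)*c^2/2 - 4*c


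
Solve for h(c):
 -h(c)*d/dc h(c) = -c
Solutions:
 h(c) = -sqrt(C1 + c^2)
 h(c) = sqrt(C1 + c^2)


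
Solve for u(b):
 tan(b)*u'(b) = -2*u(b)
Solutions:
 u(b) = C1/sin(b)^2


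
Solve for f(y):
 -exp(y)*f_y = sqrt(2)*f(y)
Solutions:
 f(y) = C1*exp(sqrt(2)*exp(-y))


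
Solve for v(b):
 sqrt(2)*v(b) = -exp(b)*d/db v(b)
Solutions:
 v(b) = C1*exp(sqrt(2)*exp(-b))


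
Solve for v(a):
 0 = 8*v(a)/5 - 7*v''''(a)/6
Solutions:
 v(a) = C1*exp(-2*3^(1/4)*35^(3/4)*a/35) + C2*exp(2*3^(1/4)*35^(3/4)*a/35) + C3*sin(2*3^(1/4)*35^(3/4)*a/35) + C4*cos(2*3^(1/4)*35^(3/4)*a/35)


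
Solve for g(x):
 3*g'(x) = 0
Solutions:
 g(x) = C1


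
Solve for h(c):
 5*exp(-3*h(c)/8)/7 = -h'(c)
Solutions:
 h(c) = 8*log(C1 - 15*c/56)/3
 h(c) = 8*log(7^(2/3)*(-3^(1/3) - 3^(5/6)*I)*(C1 - 5*c)^(1/3)/28)
 h(c) = 8*log(7^(2/3)*(-3^(1/3) + 3^(5/6)*I)*(C1 - 5*c)^(1/3)/28)


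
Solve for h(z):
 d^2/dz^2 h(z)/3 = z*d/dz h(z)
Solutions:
 h(z) = C1 + C2*erfi(sqrt(6)*z/2)


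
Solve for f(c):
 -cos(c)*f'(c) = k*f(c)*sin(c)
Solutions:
 f(c) = C1*exp(k*log(cos(c)))


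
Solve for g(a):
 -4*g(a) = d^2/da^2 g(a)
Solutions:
 g(a) = C1*sin(2*a) + C2*cos(2*a)


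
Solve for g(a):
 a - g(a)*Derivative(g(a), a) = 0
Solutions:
 g(a) = -sqrt(C1 + a^2)
 g(a) = sqrt(C1 + a^2)


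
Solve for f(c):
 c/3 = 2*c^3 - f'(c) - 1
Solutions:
 f(c) = C1 + c^4/2 - c^2/6 - c
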